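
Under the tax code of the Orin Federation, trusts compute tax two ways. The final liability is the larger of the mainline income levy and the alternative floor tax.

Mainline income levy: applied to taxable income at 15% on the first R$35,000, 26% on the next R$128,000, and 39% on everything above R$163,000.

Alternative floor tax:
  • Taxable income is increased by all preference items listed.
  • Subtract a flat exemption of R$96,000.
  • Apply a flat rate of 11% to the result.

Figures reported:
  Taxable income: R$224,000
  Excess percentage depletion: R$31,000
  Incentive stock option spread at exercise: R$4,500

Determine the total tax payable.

Mainline income levy:
  R$35,000 × 15% = R$5,250
  R$128,000 × 26% = R$33,280
  R$61,000 × 39% = R$23,790
  → R$62,320

Alternative floor tax:
  Adjusted income: R$224,000 + R$31,000 + R$4,500 = R$259,500
  Less exemption R$96,000 → base R$163,500
  R$163,500 × 11% = R$17,985

R$62,320 > R$17,985, so the mainline income levy governs.

R$62,320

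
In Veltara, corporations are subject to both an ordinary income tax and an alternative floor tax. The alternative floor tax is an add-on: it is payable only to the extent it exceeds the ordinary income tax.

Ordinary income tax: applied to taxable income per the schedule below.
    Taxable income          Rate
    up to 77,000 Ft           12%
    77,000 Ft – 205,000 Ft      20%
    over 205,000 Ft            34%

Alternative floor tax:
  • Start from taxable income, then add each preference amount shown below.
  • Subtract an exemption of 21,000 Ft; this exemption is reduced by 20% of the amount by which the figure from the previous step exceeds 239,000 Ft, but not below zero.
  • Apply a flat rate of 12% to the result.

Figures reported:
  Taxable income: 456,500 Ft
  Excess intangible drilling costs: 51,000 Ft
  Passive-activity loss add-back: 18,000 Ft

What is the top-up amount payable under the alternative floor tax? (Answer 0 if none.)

0 Ft

Ordinary income tax:
  77,000 Ft × 12% = 9,240 Ft
  128,000 Ft × 20% = 25,600 Ft
  251,500 Ft × 34% = 85,510 Ft
  → 120,350 Ft

Alternative floor tax:
  Adjusted income: 456,500 Ft + 51,000 Ft + 18,000 Ft = 525,500 Ft
  Exemption: 20% × (525,500 Ft − 239,000 Ft) = 57,300 Ft ≥ 21,000 Ft, so the exemption is fully phased out
  Base: 525,500 Ft − 0 Ft = 525,500 Ft
  525,500 Ft × 12% = 63,060 Ft

63,060 Ft ≤ 120,350 Ft, so no add-on is due.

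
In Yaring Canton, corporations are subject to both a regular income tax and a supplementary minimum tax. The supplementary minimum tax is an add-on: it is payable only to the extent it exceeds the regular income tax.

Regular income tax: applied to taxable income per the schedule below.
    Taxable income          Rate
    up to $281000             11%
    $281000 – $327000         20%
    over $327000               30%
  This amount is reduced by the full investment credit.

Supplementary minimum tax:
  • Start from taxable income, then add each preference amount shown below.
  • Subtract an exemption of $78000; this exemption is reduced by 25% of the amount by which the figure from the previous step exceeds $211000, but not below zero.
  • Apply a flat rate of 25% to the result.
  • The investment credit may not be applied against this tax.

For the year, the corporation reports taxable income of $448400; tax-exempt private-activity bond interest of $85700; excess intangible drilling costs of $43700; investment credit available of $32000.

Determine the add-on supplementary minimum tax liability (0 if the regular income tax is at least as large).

Supplementary minimum tax:
  Adjusted income: $448400 + $85700 + $43700 = $577800
  Exemption: 25% × ($577800 − $211000) = $91700 ≥ $78000, so the exemption is fully phased out
  Base: $577800 − $0 = $577800
  $577800 × 25% = $144450

Regular income tax:
  $281000 × 11% = $30910
  $46000 × 20% = $9200
  $121400 × 30% = $36420
  → $76530
  Less investment credit $32000 → $44530

Excess of supplementary minimum tax over regular income tax: $144450 − $44530 = $99920.

$99920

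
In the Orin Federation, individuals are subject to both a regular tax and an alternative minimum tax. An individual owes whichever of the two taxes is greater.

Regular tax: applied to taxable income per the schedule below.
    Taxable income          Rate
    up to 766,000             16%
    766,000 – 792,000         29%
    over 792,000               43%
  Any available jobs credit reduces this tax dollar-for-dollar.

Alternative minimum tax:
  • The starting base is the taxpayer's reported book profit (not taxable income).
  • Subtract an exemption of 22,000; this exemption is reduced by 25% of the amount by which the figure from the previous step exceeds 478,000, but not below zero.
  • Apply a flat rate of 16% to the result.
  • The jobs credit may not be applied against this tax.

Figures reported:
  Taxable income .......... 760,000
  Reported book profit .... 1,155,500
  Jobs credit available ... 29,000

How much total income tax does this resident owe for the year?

Regular tax:
  760,000 × 16% = 121,600
  Less jobs credit 29,000 → 92,600

Alternative minimum tax:
  Base (reported book profit): 1,155,500
  Exemption: 25% × (1,155,500 − 478,000) = 169,375 ≥ 22,000, so the exemption is fully phased out
  Base: 1,155,500 − 0 = 1,155,500
  1,155,500 × 16% = 184,880

184,880 > 92,600, so the alternative minimum tax is the binding amount.

184,880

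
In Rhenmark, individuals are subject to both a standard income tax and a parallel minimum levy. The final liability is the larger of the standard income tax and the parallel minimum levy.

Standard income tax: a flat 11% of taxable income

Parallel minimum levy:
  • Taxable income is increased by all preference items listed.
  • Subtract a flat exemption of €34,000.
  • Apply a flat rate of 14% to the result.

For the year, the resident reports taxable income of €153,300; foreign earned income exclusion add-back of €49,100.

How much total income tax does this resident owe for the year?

€23,576

Standard income tax:
  €153,300 × 11% = €16,863

Parallel minimum levy:
  Adjusted income: €153,300 + €49,100 = €202,400
  Less exemption €34,000 → base €168,400
  €168,400 × 14% = €23,576

€23,576 > €16,863, so the parallel minimum levy is the binding amount.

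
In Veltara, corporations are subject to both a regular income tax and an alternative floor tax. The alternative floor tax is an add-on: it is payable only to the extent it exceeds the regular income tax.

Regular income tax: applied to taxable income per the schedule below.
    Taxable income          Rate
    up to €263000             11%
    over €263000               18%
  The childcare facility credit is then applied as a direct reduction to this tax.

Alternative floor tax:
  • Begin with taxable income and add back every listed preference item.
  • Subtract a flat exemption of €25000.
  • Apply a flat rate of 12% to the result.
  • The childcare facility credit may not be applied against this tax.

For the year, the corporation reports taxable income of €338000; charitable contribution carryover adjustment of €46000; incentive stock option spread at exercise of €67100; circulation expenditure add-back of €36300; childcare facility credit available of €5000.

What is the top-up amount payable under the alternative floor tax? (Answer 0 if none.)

Alternative floor tax:
  Adjusted income: €338000 + €46000 + €67100 + €36300 = €487400
  Less exemption €25000 → base €462400
  €462400 × 12% = €55488

Regular income tax:
  €263000 × 11% = €28930
  €75000 × 18% = €13500
  → €42430
  Less childcare facility credit €5000 → €37430

Excess of alternative floor tax over regular income tax: €55488 − €37430 = €18058.

€18058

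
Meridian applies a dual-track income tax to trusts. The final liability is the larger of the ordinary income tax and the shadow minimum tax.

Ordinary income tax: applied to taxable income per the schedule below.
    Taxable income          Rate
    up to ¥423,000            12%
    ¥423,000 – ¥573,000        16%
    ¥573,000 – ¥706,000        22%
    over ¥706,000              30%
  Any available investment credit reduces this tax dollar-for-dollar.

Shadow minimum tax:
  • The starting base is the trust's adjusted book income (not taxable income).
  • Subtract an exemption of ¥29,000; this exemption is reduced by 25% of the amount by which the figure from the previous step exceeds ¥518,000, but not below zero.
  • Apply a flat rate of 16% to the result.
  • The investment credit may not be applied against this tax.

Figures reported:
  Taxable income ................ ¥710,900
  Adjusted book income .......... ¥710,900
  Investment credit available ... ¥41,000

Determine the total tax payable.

¥113,744

Ordinary income tax:
  ¥423,000 × 12% = ¥50,760
  ¥150,000 × 16% = ¥24,000
  ¥133,000 × 22% = ¥29,260
  ¥4,900 × 30% = ¥1,470
  → ¥105,490
  Less investment credit ¥41,000 → ¥64,490

Shadow minimum tax:
  Base (adjusted book income): ¥710,900
  Exemption: 25% × (¥710,900 − ¥518,000) = ¥48,225 ≥ ¥29,000, so the exemption is fully phased out
  Base: ¥710,900 − ¥0 = ¥710,900
  ¥710,900 × 16% = ¥113,744

¥113,744 > ¥64,490, so the shadow minimum tax is the binding amount.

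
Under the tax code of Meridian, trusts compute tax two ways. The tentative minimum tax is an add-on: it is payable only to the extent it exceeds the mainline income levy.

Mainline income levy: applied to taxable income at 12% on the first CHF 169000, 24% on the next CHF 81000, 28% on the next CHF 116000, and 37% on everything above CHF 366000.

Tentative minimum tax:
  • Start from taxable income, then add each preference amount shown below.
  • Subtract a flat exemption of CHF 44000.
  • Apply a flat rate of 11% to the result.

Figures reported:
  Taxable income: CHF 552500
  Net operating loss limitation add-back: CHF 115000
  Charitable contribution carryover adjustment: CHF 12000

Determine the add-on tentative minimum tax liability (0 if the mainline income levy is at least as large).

Mainline income levy:
  CHF 169000 × 12% = CHF 20280
  CHF 81000 × 24% = CHF 19440
  CHF 116000 × 28% = CHF 32480
  CHF 186500 × 37% = CHF 69005
  → CHF 141205

Tentative minimum tax:
  Adjusted income: CHF 552500 + CHF 115000 + CHF 12000 = CHF 679500
  Less exemption CHF 44000 → base CHF 635500
  CHF 635500 × 11% = CHF 69905

CHF 69905 ≤ CHF 141205, so no add-on is due.

CHF 0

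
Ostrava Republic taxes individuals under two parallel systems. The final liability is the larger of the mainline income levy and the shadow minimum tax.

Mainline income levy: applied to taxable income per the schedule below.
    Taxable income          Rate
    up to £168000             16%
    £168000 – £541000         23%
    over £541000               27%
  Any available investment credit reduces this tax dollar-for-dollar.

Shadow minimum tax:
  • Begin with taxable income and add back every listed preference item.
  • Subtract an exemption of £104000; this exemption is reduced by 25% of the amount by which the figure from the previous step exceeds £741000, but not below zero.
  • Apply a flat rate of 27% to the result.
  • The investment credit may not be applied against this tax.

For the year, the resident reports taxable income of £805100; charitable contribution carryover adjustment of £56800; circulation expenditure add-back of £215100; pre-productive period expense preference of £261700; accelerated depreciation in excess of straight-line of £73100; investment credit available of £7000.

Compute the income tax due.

£381186

Shadow minimum tax:
  Adjusted income: £805100 + £56800 + £215100 + £261700 + £73100 = £1411800
  Exemption: 25% × (£1411800 − £741000) = £167700 ≥ £104000, so the exemption is fully phased out
  Base: £1411800 − £0 = £1411800
  £1411800 × 27% = £381186

Mainline income levy:
  £168000 × 16% = £26880
  £373000 × 23% = £85790
  £264100 × 27% = £71307
  → £183977
  Less investment credit £7000 → £176977

£381186 > £176977, so the shadow minimum tax is the binding amount.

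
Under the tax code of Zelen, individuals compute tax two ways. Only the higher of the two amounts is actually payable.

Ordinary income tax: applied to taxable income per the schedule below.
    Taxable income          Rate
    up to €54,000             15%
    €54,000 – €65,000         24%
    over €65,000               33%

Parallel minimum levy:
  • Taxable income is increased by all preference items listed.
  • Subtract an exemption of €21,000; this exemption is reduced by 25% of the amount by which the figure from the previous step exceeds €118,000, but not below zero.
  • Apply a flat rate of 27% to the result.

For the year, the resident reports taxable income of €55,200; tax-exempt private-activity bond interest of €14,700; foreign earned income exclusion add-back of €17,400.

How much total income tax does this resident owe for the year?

Parallel minimum levy:
  Adjusted income: €55,200 + €14,700 + €17,400 = €87,300
  Exemption: €87,300 ≤ €118,000, so full €21,000 applies
  Base: €87,300 − €21,000 = €66,300
  €66,300 × 27% = €17,901

Ordinary income tax:
  €54,000 × 15% = €8,100
  €1,200 × 24% = €288
  → €8,388

€17,901 > €8,388, so the parallel minimum levy is the binding amount.

€17,901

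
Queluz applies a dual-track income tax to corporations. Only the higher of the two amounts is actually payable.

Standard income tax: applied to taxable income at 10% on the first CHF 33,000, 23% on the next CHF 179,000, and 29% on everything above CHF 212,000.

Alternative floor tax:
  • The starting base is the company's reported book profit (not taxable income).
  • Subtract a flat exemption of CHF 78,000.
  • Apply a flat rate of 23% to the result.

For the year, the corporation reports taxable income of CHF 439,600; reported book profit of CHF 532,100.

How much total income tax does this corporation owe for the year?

Standard income tax:
  CHF 33,000 × 10% = CHF 3,300
  CHF 179,000 × 23% = CHF 41,170
  CHF 227,600 × 29% = CHF 66,004
  → CHF 110,474

Alternative floor tax:
  Base (reported book profit): CHF 532,100
  Less exemption CHF 78,000 → base CHF 454,100
  CHF 454,100 × 23% = CHF 104,443

CHF 110,474 > CHF 104,443, so the standard income tax governs.

CHF 110,474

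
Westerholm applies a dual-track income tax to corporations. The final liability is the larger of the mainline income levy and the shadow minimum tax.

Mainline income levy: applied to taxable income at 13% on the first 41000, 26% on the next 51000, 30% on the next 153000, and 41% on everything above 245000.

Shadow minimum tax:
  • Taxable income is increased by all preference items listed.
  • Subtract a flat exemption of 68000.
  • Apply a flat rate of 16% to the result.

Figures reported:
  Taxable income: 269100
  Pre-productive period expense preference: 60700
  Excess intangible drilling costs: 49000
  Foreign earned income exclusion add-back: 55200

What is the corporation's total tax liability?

74371

Shadow minimum tax:
  Adjusted income: 269100 + 60700 + 49000 + 55200 = 434000
  Less exemption 68000 → base 366000
  366000 × 16% = 58560

Mainline income levy:
  41000 × 13% = 5330
  51000 × 26% = 13260
  153000 × 30% = 45900
  24100 × 41% = 9881
  → 74371

74371 > 58560, so the mainline income levy governs.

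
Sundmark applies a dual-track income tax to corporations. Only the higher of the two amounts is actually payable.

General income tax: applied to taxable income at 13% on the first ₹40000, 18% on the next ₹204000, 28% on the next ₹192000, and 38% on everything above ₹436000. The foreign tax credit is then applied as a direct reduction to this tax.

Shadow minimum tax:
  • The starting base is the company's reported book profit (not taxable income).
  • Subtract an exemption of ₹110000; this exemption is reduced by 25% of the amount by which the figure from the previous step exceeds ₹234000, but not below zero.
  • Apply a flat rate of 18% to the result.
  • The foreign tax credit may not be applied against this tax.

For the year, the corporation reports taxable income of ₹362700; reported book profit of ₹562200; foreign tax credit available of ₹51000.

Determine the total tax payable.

General income tax:
  ₹40000 × 13% = ₹5200
  ₹204000 × 18% = ₹36720
  ₹118700 × 28% = ₹33236
  → ₹75156
  Less foreign tax credit ₹51000 → ₹24156

Shadow minimum tax:
  Base (reported book profit): ₹562200
  Exemption: ₹110000 − 25% × (₹562200 − ₹234000) = ₹110000 − ₹82050 = ₹27950
  Base: ₹562200 − ₹27950 = ₹534250
  ₹534250 × 18% = ₹96165

₹96165 > ₹24156, so the shadow minimum tax is the binding amount.

₹96165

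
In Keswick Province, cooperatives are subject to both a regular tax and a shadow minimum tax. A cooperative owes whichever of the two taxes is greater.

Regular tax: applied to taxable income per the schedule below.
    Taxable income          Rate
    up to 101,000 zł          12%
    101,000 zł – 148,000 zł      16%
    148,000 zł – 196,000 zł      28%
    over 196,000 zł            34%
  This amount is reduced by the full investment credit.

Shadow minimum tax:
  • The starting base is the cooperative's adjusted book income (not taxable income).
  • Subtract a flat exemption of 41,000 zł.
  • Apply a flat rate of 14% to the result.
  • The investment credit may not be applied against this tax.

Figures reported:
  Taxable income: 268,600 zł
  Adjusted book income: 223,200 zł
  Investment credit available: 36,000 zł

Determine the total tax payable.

25,508 zł

Regular tax:
  101,000 zł × 12% = 12,120 zł
  47,000 zł × 16% = 7,520 zł
  48,000 zł × 28% = 13,440 zł
  72,600 zł × 34% = 24,684 zł
  → 57,764 zł
  Less investment credit 36,000 zł → 21,764 zł

Shadow minimum tax:
  Base (adjusted book income): 223,200 zł
  Less exemption 41,000 zł → base 182,200 zł
  182,200 zł × 14% = 25,508 zł

25,508 zł > 21,764 zł, so the shadow minimum tax is the binding amount.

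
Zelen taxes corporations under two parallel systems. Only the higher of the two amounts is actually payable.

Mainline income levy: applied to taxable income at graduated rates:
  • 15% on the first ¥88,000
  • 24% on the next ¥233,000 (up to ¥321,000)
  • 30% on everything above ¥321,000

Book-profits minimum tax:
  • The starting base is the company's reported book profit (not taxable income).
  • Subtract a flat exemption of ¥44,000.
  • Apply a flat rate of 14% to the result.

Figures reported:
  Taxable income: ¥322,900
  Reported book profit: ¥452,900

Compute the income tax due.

Mainline income levy:
  ¥88,000 × 15% = ¥13,200
  ¥233,000 × 24% = ¥55,920
  ¥1,900 × 30% = ¥570
  → ¥69,690

Book-profits minimum tax:
  Base (reported book profit): ¥452,900
  Less exemption ¥44,000 → base ¥408,900
  ¥408,900 × 14% = ¥57,246

¥69,690 > ¥57,246, so the mainline income levy governs.

¥69,690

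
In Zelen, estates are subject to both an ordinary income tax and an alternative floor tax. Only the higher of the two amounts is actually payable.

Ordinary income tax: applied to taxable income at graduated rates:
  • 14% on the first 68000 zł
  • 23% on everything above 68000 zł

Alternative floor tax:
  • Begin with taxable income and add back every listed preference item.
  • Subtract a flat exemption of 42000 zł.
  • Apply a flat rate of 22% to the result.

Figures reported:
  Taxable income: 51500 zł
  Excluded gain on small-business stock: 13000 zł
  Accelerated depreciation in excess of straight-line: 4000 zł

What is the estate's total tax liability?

Alternative floor tax:
  Adjusted income: 51500 zł + 13000 zł + 4000 zł = 68500 zł
  Less exemption 42000 zł → base 26500 zł
  26500 zł × 22% = 5830 zł

Ordinary income tax:
  51500 zł × 14% = 7210 zł

7210 zł > 5830 zł, so the ordinary income tax governs.

7210 zł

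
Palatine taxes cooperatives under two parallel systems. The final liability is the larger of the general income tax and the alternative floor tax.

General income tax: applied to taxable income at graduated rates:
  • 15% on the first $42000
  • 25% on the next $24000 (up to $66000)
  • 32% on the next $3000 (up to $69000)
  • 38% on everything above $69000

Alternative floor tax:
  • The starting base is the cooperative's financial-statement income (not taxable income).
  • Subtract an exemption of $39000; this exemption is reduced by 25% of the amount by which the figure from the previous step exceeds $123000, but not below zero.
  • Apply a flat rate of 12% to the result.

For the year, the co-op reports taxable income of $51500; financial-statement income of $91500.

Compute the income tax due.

$8675

General income tax:
  $42000 × 15% = $6300
  $9500 × 25% = $2375
  → $8675

Alternative floor tax:
  Base (financial-statement income): $91500
  Exemption: $91500 ≤ $123000, so full $39000 applies
  Base: $91500 − $39000 = $52500
  $52500 × 12% = $6300

$8675 > $6300, so the general income tax governs.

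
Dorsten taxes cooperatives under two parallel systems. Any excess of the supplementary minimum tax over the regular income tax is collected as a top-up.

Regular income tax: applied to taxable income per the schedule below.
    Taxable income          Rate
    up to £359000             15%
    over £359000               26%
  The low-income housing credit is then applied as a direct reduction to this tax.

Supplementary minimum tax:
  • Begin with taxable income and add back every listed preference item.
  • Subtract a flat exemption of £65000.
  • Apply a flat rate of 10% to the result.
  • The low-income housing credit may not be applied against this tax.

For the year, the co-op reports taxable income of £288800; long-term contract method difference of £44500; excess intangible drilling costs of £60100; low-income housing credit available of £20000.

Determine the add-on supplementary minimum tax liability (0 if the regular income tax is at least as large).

£9520

Regular income tax:
  £288800 × 15% = £43320
  Less low-income housing credit £20000 → £23320

Supplementary minimum tax:
  Adjusted income: £288800 + £44500 + £60100 = £393400
  Less exemption £65000 → base £328400
  £328400 × 10% = £32840

Excess of supplementary minimum tax over regular income tax: £32840 − £23320 = £9520.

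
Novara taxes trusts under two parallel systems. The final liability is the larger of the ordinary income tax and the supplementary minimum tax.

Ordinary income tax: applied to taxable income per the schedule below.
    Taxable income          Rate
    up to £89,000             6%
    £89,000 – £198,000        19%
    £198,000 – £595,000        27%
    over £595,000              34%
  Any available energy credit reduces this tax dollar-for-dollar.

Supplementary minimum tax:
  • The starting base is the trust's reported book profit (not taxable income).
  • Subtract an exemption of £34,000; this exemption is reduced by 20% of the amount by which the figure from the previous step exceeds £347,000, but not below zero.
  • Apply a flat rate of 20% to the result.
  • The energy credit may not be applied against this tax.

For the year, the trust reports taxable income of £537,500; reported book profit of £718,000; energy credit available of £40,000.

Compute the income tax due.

£143,600

Ordinary income tax:
  £89,000 × 6% = £5,340
  £109,000 × 19% = £20,710
  £339,500 × 27% = £91,665
  → £117,715
  Less energy credit £40,000 → £77,715

Supplementary minimum tax:
  Base (reported book profit): £718,000
  Exemption: 20% × (£718,000 − £347,000) = £74,200 ≥ £34,000, so the exemption is fully phased out
  Base: £718,000 − £0 = £718,000
  £718,000 × 20% = £143,600

£143,600 > £77,715, so the supplementary minimum tax is the binding amount.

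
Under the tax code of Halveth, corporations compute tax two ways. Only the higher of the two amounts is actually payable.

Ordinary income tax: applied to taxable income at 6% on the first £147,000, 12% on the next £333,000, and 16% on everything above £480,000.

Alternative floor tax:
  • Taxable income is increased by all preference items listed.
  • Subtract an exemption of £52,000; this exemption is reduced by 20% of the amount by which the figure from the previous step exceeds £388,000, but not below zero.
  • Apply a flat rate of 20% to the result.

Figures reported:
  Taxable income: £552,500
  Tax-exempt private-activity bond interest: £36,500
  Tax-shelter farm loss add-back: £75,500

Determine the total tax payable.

£132,900

Alternative floor tax:
  Adjusted income: £552,500 + £36,500 + £75,500 = £664,500
  Exemption: 20% × (£664,500 − £388,000) = £55,300 ≥ £52,000, so the exemption is fully phased out
  Base: £664,500 − £0 = £664,500
  £664,500 × 20% = £132,900

Ordinary income tax:
  £147,000 × 6% = £8,820
  £333,000 × 12% = £39,960
  £72,500 × 16% = £11,600
  → £60,380

£132,900 > £60,380, so the alternative floor tax is the binding amount.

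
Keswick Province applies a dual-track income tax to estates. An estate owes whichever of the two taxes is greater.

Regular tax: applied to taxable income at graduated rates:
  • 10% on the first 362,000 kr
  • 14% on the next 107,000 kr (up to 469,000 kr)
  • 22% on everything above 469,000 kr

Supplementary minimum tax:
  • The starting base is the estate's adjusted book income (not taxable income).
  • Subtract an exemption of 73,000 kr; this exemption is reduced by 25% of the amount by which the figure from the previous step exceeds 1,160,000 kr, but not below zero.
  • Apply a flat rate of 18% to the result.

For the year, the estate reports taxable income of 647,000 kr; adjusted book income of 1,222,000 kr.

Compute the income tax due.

209,610 kr

Regular tax:
  362,000 kr × 10% = 36,200 kr
  107,000 kr × 14% = 14,980 kr
  178,000 kr × 22% = 39,160 kr
  → 90,340 kr

Supplementary minimum tax:
  Base (adjusted book income): 1,222,000 kr
  Exemption: 73,000 kr − 25% × (1,222,000 kr − 1,160,000 kr) = 73,000 kr − 15,500 kr = 57,500 kr
  Base: 1,222,000 kr − 57,500 kr = 1,164,500 kr
  1,164,500 kr × 18% = 209,610 kr

209,610 kr > 90,340 kr, so the supplementary minimum tax is the binding amount.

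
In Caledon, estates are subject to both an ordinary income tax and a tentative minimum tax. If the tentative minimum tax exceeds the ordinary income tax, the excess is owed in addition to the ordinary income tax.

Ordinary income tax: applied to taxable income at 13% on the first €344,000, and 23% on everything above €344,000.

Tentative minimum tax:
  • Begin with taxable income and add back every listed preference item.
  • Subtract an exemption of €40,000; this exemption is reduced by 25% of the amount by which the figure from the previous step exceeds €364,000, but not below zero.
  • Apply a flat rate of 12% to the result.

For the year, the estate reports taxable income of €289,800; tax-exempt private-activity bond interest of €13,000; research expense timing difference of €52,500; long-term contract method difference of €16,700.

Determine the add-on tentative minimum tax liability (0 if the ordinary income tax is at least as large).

€2,406

Tentative minimum tax:
  Adjusted income: €289,800 + €13,000 + €52,500 + €16,700 = €372,000
  Exemption: €40,000 − 25% × (€372,000 − €364,000) = €40,000 − €2,000 = €38,000
  Base: €372,000 − €38,000 = €334,000
  €334,000 × 12% = €40,080

Ordinary income tax:
  €289,800 × 13% = €37,674

Excess of tentative minimum tax over ordinary income tax: €40,080 − €37,674 = €2,406.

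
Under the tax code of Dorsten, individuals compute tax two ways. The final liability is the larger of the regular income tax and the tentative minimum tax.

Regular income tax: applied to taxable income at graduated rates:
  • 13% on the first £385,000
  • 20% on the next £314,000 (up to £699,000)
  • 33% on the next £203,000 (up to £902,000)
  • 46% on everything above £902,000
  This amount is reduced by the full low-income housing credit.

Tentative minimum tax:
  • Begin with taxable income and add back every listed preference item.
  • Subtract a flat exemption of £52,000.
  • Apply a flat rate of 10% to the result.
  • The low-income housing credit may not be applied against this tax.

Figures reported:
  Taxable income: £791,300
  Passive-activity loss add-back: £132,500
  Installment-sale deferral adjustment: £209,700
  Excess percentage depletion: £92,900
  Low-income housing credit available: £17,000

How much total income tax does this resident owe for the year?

Regular income tax:
  £385,000 × 13% = £50,050
  £314,000 × 20% = £62,800
  £92,300 × 33% = £30,459
  → £143,309
  Less low-income housing credit £17,000 → £126,309

Tentative minimum tax:
  Adjusted income: £791,300 + £132,500 + £209,700 + £92,900 = £1,226,400
  Less exemption £52,000 → base £1,174,400
  £1,174,400 × 10% = £117,440

£126,309 > £117,440, so the regular income tax governs.

£126,309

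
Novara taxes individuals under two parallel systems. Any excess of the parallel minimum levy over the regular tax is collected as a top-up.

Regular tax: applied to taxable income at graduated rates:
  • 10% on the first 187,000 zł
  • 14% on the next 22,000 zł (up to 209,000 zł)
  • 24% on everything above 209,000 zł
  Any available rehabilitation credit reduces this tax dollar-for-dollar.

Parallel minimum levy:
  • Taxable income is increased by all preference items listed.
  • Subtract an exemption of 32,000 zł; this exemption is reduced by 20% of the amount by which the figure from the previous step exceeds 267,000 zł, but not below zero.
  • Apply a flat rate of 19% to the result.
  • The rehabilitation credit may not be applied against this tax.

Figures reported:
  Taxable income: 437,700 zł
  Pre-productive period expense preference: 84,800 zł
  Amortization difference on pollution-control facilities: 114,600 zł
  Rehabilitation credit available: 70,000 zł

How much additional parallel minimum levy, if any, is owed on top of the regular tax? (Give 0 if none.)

114,381 zł

Regular tax:
  187,000 zł × 10% = 18,700 zł
  22,000 zł × 14% = 3,080 zł
  228,700 zł × 24% = 54,888 zł
  → 76,668 zł
  Less rehabilitation credit 70,000 zł → 6,668 zł

Parallel minimum levy:
  Adjusted income: 437,700 zł + 84,800 zł + 114,600 zł = 637,100 zł
  Exemption: 20% × (637,100 zł − 267,000 zł) = 74,020 zł ≥ 32,000 zł, so the exemption is fully phased out
  Base: 637,100 zł − 0 zł = 637,100 zł
  637,100 zł × 19% = 121,049 zł

Excess of parallel minimum levy over regular tax: 121,049 zł − 6,668 zł = 114,381 zł.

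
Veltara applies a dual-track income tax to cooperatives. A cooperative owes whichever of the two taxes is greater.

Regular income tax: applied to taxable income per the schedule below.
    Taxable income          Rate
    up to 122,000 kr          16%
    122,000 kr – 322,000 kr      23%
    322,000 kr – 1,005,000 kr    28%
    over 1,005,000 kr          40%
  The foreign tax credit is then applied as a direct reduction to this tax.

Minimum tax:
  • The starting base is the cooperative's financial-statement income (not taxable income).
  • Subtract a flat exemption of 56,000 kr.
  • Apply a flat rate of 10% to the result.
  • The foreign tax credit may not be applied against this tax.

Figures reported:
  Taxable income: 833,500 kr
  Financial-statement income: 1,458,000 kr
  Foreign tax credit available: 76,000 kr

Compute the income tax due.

Regular income tax:
  122,000 kr × 16% = 19,520 kr
  200,000 kr × 23% = 46,000 kr
  511,500 kr × 28% = 143,220 kr
  → 208,740 kr
  Less foreign tax credit 76,000 kr → 132,740 kr

Minimum tax:
  Base (financial-statement income): 1,458,000 kr
  Less exemption 56,000 kr → base 1,402,000 kr
  1,402,000 kr × 10% = 140,200 kr

140,200 kr > 132,740 kr, so the minimum tax is the binding amount.

140,200 kr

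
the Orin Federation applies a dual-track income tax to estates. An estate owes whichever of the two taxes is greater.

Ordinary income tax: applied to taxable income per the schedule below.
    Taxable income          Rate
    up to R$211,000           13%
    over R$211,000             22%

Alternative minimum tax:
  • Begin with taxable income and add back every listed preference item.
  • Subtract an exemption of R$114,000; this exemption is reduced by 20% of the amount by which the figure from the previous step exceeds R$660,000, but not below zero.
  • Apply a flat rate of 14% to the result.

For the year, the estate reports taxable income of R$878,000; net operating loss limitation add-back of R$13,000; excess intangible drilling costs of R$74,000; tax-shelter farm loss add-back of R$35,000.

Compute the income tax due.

R$174,170

Ordinary income tax:
  R$211,000 × 13% = R$27,430
  R$667,000 × 22% = R$146,740
  → R$174,170

Alternative minimum tax:
  Adjusted income: R$878,000 + R$13,000 + R$74,000 + R$35,000 = R$1,000,000
  Exemption: R$114,000 − 20% × (R$1,000,000 − R$660,000) = R$114,000 − R$68,000 = R$46,000
  Base: R$1,000,000 − R$46,000 = R$954,000
  R$954,000 × 14% = R$133,560

R$174,170 > R$133,560, so the ordinary income tax governs.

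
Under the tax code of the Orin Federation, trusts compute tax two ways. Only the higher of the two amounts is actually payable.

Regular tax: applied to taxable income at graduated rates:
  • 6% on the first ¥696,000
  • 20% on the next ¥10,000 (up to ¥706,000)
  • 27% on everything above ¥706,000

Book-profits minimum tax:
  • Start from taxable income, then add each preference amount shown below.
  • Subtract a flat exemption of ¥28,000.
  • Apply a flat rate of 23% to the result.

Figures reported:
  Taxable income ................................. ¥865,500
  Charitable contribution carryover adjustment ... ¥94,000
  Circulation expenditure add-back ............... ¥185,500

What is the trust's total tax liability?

¥256,910

Book-profits minimum tax:
  Adjusted income: ¥865,500 + ¥94,000 + ¥185,500 = ¥1,145,000
  Less exemption ¥28,000 → base ¥1,117,000
  ¥1,117,000 × 23% = ¥256,910

Regular tax:
  ¥696,000 × 6% = ¥41,760
  ¥10,000 × 20% = ¥2,000
  ¥159,500 × 27% = ¥43,065
  → ¥86,825

¥256,910 > ¥86,825, so the book-profits minimum tax is the binding amount.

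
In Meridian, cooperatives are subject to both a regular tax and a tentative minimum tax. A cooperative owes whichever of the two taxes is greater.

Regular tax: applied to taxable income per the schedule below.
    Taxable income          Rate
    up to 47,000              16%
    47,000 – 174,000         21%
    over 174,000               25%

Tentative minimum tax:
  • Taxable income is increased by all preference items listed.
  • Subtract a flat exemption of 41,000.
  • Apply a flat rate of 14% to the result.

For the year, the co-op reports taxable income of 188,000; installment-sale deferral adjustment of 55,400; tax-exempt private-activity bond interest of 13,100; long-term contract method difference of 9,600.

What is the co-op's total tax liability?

37,690

Regular tax:
  47,000 × 16% = 7,520
  127,000 × 21% = 26,670
  14,000 × 25% = 3,500
  → 37,690

Tentative minimum tax:
  Adjusted income: 188,000 + 55,400 + 13,100 + 9,600 = 266,100
  Less exemption 41,000 → base 225,100
  225,100 × 14% = 31,514

37,690 > 31,514, so the regular tax governs.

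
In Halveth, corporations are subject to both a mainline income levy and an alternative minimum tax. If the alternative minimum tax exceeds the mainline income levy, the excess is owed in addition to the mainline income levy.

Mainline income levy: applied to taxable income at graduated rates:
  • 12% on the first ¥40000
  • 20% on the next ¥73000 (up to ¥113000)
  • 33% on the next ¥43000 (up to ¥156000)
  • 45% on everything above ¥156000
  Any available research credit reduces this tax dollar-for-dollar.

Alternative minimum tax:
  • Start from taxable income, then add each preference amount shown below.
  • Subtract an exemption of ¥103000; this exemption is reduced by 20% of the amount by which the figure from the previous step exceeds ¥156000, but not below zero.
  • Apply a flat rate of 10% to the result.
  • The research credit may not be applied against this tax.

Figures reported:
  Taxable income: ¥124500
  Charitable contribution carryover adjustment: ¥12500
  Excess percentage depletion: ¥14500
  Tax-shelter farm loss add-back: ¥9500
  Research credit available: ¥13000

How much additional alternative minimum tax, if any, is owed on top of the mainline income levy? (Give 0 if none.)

¥0

Alternative minimum tax:
  Adjusted income: ¥124500 + ¥12500 + ¥14500 + ¥9500 = ¥161000
  Exemption: ¥103000 − 20% × (¥161000 − ¥156000) = ¥103000 − ¥1000 = ¥102000
  Base: ¥161000 − ¥102000 = ¥59000
  ¥59000 × 10% = ¥5900

Mainline income levy:
  ¥40000 × 12% = ¥4800
  ¥73000 × 20% = ¥14600
  ¥11500 × 33% = ¥3795
  → ¥23195
  Less research credit ¥13000 → ¥10195

¥5900 ≤ ¥10195, so no add-on is due.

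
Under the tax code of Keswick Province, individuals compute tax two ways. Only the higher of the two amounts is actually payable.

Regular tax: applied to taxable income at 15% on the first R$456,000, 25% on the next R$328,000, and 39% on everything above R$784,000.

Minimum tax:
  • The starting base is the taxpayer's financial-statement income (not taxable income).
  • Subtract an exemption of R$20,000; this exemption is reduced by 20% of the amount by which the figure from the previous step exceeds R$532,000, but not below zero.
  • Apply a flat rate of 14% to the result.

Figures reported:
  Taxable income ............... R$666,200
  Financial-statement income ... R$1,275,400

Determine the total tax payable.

R$178,556

Minimum tax:
  Base (financial-statement income): R$1,275,400
  Exemption: 20% × (R$1,275,400 − R$532,000) = R$148,680 ≥ R$20,000, so the exemption is fully phased out
  Base: R$1,275,400 − R$0 = R$1,275,400
  R$1,275,400 × 14% = R$178,556

Regular tax:
  R$456,000 × 15% = R$68,400
  R$210,200 × 25% = R$52,550
  → R$120,950

R$178,556 > R$120,950, so the minimum tax is the binding amount.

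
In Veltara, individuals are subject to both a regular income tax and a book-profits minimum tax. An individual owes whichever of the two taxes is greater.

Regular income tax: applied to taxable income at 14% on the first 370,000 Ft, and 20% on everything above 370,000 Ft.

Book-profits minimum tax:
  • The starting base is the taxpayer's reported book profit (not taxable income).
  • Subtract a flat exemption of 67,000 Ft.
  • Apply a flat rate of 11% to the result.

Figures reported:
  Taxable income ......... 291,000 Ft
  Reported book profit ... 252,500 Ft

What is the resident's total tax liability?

Book-profits minimum tax:
  Base (reported book profit): 252,500 Ft
  Less exemption 67,000 Ft → base 185,500 Ft
  185,500 Ft × 11% = 20,405 Ft

Regular income tax:
  291,000 Ft × 14% = 40,740 Ft

40,740 Ft > 20,405 Ft, so the regular income tax governs.

40,740 Ft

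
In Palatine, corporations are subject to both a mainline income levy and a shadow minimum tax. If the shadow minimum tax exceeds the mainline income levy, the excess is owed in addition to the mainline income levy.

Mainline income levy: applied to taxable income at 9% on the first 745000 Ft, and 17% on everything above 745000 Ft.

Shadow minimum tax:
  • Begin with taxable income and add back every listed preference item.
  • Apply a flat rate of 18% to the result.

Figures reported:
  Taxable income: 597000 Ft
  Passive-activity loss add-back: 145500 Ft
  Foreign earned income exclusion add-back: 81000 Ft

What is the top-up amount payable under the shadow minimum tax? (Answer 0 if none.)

Mainline income levy:
  597000 Ft × 9% = 53730 Ft

Shadow minimum tax:
  Adjusted income: 597000 Ft + 145500 Ft + 81000 Ft = 823500 Ft
  823500 Ft × 18% = 148230 Ft

Excess of shadow minimum tax over mainline income levy: 148230 Ft − 53730 Ft = 94500 Ft.

94500 Ft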